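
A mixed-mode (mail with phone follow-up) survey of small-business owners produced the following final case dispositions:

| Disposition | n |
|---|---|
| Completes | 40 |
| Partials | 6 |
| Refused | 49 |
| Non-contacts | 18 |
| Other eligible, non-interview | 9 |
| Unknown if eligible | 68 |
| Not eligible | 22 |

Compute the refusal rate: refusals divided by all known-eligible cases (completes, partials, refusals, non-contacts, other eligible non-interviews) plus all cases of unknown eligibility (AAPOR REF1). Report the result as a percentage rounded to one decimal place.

Numerator → 49
Denom → 40 + 6 + 49 + 18 + 9 + 68 = 190
REF1 = 49 / 190 = 0.2579

25.8%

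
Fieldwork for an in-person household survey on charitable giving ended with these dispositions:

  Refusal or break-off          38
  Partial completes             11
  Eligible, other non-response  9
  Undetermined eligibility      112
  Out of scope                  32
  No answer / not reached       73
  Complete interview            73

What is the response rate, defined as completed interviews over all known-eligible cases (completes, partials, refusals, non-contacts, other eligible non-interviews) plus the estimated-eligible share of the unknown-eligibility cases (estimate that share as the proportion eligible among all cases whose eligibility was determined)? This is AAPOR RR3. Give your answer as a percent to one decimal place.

Num → 73
Known eligible → 73 + 11 + 38 + 73 + 9 = 204
e = 204 / (204 + 32) = 204 / 236 = 0.8644
e × U → 0.8644 × 112 = 96.81
Base → 204 + 96.81 = 300.81
RR3 = 73 / 300.81 = 0.2427

24.3%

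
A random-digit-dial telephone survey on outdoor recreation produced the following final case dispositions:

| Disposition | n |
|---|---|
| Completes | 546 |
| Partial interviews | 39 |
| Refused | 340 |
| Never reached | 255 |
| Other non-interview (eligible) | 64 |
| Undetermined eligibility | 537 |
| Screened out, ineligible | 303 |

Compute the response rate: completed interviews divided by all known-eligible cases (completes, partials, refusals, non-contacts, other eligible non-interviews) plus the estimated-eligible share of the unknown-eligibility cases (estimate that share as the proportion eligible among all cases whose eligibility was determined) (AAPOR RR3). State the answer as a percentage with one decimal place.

Numerator = 546
Eligible (known) = 546 + 39 + 340 + 255 + 64 = 1244
e = 1244 / (1244 + 303) = 1244 / 1547 = 0.8041
Estimated eligible among unknowns = 0.8041 × 537 = 431.80
Base = 1244 + 431.80 = 1675.80
RR3 = 546 / 1675.80 = 0.3258

32.6%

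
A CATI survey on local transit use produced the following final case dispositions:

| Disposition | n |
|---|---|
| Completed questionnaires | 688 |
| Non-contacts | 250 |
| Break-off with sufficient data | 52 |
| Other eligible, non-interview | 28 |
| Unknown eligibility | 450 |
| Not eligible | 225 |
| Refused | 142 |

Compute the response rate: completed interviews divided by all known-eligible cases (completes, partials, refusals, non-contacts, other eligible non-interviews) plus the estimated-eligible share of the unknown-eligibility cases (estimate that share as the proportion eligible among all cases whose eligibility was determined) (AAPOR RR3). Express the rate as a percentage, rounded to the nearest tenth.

44.8%

Top → 688
Determined eligible → 688 + 52 + 142 + 250 + 28 = 1160
e = 1160 / (1160 + 225) = 1160 / 1385 = 0.8375
Estimated eligible among unknowns → 0.8375 × 450 = 376.88
Base → 1160 + 376.88 = 1536.88
RR3 = 688 / 1536.88 = 0.4477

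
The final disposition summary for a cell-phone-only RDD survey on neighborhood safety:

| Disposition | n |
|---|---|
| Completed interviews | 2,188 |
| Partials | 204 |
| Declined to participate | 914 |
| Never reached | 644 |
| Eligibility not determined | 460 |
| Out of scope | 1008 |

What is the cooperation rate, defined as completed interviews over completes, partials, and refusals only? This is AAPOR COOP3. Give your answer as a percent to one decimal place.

Top: 2188
Denom: 2188 + 204 + 914 = 3306
COOP3 = 2188 / 3306 = 0.6618

66.2%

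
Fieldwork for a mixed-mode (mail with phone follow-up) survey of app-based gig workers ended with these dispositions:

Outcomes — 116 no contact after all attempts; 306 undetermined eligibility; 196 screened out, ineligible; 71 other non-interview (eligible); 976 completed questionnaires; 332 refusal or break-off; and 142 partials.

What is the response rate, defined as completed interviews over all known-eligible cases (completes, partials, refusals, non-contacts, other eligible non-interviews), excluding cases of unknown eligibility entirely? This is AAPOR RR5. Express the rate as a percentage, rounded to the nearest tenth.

Top: 976
Denom: 976 + 142 + 332 + 116 + 71 = 1637
RR5 = 976 / 1637 = 0.5962

59.6%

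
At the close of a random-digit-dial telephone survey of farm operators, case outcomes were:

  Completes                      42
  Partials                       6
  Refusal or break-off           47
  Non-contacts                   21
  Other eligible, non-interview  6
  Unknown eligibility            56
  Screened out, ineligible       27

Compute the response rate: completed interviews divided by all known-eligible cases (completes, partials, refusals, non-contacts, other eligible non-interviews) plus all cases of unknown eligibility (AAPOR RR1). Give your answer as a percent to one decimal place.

Num: 42
Base: 42 + 6 + 47 + 21 + 6 + 56 = 178
RR1 = 42 / 178 = 0.2360

23.6%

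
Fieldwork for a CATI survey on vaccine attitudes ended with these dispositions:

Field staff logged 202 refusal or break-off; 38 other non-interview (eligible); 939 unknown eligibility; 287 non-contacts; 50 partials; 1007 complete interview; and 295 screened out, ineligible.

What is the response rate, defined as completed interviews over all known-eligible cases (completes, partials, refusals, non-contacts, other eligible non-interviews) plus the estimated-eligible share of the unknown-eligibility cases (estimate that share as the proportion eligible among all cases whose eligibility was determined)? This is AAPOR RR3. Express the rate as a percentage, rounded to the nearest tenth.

42.4%

Num → 1007
Eligible (known) → 1007 + 50 + 202 + 287 + 38 = 1584
e = 1584 / (1584 + 295) = 1584 / 1879 = 0.8430
Eligible share of unknowns → 0.8430 × 939 = 791.58
Denom → 1584 + 791.58 = 2375.58
RR3 = 1007 / 2375.58 = 0.4239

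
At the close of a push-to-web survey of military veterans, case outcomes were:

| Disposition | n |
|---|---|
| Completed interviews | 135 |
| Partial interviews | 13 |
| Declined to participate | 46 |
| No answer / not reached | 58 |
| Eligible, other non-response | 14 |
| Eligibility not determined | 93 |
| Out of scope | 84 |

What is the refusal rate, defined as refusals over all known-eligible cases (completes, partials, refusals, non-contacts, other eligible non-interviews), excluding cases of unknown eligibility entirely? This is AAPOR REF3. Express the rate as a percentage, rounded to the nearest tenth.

Top: 46
Base: 135 + 13 + 46 + 58 + 14 = 266
REF3 = 46 / 266 = 0.1729

17.3%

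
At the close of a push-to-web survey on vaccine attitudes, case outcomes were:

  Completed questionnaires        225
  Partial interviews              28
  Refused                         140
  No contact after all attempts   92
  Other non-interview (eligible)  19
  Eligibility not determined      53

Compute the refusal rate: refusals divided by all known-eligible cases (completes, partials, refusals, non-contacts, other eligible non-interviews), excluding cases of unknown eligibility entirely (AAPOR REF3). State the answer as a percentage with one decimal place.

27.8%

Numerator = 140
Denom = 225 + 28 + 140 + 92 + 19 = 504
REF3 = 140 / 504 = 0.2778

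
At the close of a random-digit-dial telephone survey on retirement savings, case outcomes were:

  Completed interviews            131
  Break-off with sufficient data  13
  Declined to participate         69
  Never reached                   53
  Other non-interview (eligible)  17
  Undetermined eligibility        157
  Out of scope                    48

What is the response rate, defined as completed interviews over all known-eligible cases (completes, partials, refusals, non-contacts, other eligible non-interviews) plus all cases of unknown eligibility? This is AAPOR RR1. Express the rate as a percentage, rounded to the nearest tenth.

29.8%

Numerator: 131
Base: 131 + 13 + 69 + 53 + 17 + 157 = 440
RR1 = 131 / 440 = 0.2977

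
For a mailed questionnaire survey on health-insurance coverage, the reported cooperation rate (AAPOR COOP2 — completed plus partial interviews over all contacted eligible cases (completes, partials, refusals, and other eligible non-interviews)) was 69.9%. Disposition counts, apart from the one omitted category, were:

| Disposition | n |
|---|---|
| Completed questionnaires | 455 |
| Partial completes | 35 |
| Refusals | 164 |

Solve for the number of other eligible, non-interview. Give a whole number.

47

Num: 455 + 35 = 490
COOP2 = 490 / D = 0.699
D = 490 / 0.699 = 701.0
Remaining denominator categories sum to 654
other eligible, non-interview = 701.0 − 654 ≈ 47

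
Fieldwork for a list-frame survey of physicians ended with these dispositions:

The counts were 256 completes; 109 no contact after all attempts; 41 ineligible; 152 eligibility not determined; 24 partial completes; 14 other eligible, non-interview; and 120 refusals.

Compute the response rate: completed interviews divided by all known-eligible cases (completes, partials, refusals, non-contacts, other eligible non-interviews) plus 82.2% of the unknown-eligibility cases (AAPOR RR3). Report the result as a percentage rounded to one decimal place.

Numerator: 256
Known eligible: 256 + 24 + 120 + 109 + 14 = 523
e × U: 0.8220 × 152 = 124.94
Base: 523 + 124.94 = 647.94
RR3 = 256 / 647.94 = 0.3951

39.5%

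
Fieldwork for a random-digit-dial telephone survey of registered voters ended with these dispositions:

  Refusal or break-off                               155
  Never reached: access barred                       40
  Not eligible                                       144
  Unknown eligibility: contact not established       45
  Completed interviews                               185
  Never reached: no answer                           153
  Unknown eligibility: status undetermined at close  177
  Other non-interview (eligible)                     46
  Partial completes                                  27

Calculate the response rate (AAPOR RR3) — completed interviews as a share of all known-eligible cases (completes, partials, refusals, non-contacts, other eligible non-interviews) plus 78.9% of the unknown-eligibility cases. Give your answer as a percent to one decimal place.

23.7%

Non-contacts = 153 + 40 = 193
Unknown if eligible = 45 + 177 = 222
Numerator: 185
Known eligible: 185 + 27 + 155 + 193 + 46 = 606
e × U: 0.7890 × 222 = 175.16
Base: 606 + 175.16 = 781.16
RR3 = 185 / 781.16 = 0.2368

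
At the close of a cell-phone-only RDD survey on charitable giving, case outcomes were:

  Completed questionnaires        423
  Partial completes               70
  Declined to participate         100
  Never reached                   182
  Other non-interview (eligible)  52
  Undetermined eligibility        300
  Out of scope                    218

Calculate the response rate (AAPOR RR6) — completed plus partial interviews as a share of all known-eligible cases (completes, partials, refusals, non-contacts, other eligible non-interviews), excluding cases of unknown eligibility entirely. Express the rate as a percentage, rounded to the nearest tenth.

Top = 423 + 70 = 493
Base = 423 + 70 + 100 + 182 + 52 = 827
RR6 = 493 / 827 = 0.5961

59.6%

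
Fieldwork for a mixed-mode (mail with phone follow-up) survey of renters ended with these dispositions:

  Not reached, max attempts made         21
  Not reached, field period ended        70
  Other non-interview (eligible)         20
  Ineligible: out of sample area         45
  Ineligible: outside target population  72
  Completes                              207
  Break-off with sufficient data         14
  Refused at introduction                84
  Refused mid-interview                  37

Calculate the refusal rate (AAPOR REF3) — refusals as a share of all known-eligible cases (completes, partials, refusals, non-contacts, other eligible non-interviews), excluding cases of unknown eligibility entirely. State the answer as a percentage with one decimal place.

26.7%

Declined to participate = 84 + 37 = 121
No answer / not reached = 70 + 21 = 91
Screened out, ineligible = 72 + 45 = 117
Numerator = 121
Denom = 207 + 14 + 121 + 91 + 20 = 453
REF3 = 121 / 453 = 0.2671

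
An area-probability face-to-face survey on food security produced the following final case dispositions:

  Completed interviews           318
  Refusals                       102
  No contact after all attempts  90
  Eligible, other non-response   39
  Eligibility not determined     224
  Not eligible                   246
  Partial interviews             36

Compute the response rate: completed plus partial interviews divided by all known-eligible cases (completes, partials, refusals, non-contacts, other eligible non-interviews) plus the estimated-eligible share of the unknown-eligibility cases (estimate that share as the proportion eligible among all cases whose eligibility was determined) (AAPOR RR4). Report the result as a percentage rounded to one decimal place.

Numerator → 318 + 36 = 354
Known eligible → 318 + 36 + 102 + 90 + 39 = 585
e = 585 / (585 + 246) = 585 / 831 = 0.7040
Eligible share of unknowns → 0.7040 × 224 = 157.70
Base → 585 + 157.70 = 742.70
RR4 = 354 / 742.70 = 0.4766

47.7%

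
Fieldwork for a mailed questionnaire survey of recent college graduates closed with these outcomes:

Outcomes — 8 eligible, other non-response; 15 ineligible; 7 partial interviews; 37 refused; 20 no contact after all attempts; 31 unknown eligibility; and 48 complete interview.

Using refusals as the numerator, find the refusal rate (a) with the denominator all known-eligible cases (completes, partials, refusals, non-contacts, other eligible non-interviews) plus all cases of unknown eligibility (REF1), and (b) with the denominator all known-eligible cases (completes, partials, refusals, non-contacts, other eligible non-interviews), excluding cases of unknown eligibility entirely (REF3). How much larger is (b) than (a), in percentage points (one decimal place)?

Numerator → 37
Base → 48 + 7 + 37 + 20 + 8 + 31 = 151
REF1 = 37 / 151 = 0.2450
Base → 48 + 7 + 37 + 20 + 8 = 120
REF3 = 37 / 120 = 0.3083
Difference = 30.83 − 24.50 = 6.33 percentage points

6.3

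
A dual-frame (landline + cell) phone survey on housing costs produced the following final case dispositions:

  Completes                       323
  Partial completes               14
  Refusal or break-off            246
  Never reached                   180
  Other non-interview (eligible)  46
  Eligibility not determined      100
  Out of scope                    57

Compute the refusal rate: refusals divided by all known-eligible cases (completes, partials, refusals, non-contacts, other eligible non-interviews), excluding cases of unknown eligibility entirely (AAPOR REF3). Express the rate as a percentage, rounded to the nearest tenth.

30.4%

Num: 246
Denom: 323 + 14 + 246 + 180 + 46 = 809
REF3 = 246 / 809 = 0.3041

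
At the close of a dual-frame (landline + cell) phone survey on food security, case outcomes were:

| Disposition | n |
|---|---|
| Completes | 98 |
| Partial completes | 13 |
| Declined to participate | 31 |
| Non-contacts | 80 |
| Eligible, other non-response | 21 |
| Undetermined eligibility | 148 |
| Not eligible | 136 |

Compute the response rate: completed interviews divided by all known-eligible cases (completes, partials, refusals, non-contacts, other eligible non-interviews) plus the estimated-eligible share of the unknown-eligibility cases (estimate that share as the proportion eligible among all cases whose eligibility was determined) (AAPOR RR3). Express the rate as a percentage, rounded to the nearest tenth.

29.0%

Num: 98
Eligible (known): 98 + 13 + 31 + 80 + 21 = 243
e = 243 / (243 + 136) = 243 / 379 = 0.6412
Eligible share of unknowns: 0.6412 × 148 = 94.90
Base: 243 + 94.90 = 337.90
RR3 = 98 / 337.90 = 0.2900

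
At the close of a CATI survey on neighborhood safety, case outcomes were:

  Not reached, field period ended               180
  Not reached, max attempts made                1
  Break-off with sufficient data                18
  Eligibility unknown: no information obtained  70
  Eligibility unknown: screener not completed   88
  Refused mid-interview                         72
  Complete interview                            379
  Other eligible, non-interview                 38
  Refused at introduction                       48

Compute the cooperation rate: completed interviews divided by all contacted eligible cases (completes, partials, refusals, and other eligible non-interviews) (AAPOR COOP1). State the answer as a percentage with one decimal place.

68.3%

Declined to participate = 48 + 72 = 120
No answer / not reached = 180 + 1 = 181
Undetermined eligibility = 88 + 70 = 158
Top = 379
Denominator = 379 + 18 + 120 + 38 = 555
COOP1 = 379 / 555 = 0.6829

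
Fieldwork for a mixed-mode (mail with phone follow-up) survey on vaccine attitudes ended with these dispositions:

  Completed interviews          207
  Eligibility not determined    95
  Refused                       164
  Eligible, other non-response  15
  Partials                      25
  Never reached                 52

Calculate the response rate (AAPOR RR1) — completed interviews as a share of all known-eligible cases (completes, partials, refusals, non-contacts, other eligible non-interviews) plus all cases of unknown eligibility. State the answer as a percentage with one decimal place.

37.1%

Top = 207
Base = 207 + 25 + 164 + 52 + 15 + 95 = 558
RR1 = 207 / 558 = 0.3710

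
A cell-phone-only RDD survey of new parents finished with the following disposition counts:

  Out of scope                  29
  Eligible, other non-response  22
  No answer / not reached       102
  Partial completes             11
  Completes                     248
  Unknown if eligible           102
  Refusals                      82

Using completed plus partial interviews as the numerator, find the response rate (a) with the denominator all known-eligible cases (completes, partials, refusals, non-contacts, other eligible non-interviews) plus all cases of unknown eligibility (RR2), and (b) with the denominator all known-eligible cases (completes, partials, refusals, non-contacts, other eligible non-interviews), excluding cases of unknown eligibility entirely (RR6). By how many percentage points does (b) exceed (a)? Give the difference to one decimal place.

10.0

Num = 248 + 11 = 259
Base = 248 + 11 + 82 + 102 + 22 + 102 = 567
RR2 = 259 / 567 = 0.4568
Base = 248 + 11 + 82 + 102 + 22 = 465
RR6 = 259 / 465 = 0.5570
Difference = 55.70 − 45.68 = 10.02 percentage points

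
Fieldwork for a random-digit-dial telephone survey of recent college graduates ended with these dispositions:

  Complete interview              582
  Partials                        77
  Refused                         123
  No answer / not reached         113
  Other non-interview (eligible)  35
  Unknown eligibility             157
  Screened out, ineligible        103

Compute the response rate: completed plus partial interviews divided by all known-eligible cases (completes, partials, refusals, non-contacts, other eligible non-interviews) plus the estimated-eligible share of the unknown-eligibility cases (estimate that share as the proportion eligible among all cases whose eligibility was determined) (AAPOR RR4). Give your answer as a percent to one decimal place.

61.5%

Top: 582 + 77 = 659
Eligible (known): 582 + 77 + 123 + 113 + 35 = 930
e = 930 / (930 + 103) = 930 / 1033 = 0.9003
Estimated eligible among unknowns: 0.9003 × 157 = 141.35
Base: 930 + 141.35 = 1071.35
RR4 = 659 / 1071.35 = 0.6151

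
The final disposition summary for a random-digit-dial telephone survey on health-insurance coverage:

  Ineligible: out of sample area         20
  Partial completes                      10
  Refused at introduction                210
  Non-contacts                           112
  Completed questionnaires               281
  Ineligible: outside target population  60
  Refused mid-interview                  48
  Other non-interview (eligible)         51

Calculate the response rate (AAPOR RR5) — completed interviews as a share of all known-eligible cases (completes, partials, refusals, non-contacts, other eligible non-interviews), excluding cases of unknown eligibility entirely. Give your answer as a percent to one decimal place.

Refusal or break-off = 210 + 48 = 258
Screened out, ineligible = 60 + 20 = 80
Num → 281
Base → 281 + 10 + 258 + 112 + 51 = 712
RR5 = 281 / 712 = 0.3947

39.5%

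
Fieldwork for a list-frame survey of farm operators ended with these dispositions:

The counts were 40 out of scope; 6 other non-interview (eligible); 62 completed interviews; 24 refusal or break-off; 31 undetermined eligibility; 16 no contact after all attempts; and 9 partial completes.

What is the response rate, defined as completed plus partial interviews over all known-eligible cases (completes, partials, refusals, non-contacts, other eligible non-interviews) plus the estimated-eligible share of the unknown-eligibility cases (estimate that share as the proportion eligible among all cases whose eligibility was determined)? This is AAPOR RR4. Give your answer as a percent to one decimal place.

50.7%

Top → 62 + 9 = 71
Eligible (known) → 62 + 9 + 24 + 16 + 6 = 117
e = 117 / (117 + 40) = 117 / 157 = 0.7452
Estimated eligible among unknowns → 0.7452 × 31 = 23.10
Base → 117 + 23.10 = 140.10
RR4 = 71 / 140.10 = 0.5068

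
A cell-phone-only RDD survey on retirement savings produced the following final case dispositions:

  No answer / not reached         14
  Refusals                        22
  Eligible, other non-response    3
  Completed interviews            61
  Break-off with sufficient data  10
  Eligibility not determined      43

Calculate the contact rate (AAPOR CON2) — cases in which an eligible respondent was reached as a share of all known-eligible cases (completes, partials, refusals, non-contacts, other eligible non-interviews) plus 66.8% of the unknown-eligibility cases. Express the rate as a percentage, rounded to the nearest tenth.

Num: 61 + 10 + 22 + 3 = 96
Determined eligible: 61 + 10 + 22 + 14 + 3 = 110
Eligible share of unknowns: 0.6680 × 43 = 28.72
Denominator: 110 + 28.72 = 138.72
CON2 = 96 / 138.72 = 0.6920

69.2%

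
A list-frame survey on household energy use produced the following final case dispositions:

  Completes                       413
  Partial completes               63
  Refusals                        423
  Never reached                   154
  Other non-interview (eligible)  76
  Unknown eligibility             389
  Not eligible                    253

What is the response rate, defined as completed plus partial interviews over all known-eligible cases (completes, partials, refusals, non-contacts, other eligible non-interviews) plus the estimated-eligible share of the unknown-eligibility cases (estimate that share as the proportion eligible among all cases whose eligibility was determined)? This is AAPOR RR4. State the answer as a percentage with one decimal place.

32.9%

Numerator = 413 + 63 = 476
Determined eligible = 413 + 63 + 423 + 154 + 76 = 1129
e = 1129 / (1129 + 253) = 1129 / 1382 = 0.8169
e × U = 0.8169 × 389 = 317.77
Denom = 1129 + 317.77 = 1446.77
RR4 = 476 / 1446.77 = 0.3290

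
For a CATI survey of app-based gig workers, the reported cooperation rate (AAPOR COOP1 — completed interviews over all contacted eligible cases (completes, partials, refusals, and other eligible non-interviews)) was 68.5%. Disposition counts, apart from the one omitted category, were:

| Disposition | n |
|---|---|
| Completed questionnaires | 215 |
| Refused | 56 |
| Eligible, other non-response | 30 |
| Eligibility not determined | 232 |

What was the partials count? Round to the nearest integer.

COOP1 = 215 / D = 0.685
D = 215 / 0.685 = 313.9
Remaining denominator categories sum to 301
partials = 313.9 − 301 ≈ 13

13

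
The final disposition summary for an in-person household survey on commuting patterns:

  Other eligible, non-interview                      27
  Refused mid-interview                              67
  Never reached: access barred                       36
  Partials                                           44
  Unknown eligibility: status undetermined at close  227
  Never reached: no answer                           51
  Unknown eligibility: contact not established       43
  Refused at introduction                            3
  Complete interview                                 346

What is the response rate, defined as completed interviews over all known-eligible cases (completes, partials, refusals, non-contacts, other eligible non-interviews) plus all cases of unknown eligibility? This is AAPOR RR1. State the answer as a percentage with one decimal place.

Refused = 3 + 67 = 70
No contact after all attempts = 51 + 36 = 87
Unknown eligibility = 43 + 227 = 270
Top → 346
Base → 346 + 44 + 70 + 87 + 27 + 270 = 844
RR1 = 346 / 844 = 0.4100

41.0%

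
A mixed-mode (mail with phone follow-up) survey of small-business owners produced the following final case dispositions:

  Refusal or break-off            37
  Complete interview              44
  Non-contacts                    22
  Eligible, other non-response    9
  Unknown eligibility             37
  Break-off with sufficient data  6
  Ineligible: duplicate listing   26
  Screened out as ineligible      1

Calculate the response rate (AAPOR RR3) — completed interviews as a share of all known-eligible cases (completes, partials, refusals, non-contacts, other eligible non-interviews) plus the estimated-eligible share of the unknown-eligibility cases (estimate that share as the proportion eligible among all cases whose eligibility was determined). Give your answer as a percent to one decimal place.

29.7%

Screened out, ineligible = 1 + 26 = 27
Num: 44
Eligible (known): 44 + 6 + 37 + 22 + 9 = 118
e = 118 / (118 + 27) = 118 / 145 = 0.8138
Estimated eligible among unknowns: 0.8138 × 37 = 30.11
Denominator: 118 + 30.11 = 148.11
RR3 = 44 / 148.11 = 0.2971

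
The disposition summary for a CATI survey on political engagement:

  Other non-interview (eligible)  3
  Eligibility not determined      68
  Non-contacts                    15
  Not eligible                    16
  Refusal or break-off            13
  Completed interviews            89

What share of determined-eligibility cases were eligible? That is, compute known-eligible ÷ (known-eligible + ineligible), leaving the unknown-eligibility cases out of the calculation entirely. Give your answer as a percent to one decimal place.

Eligible (known) = 89 + 13 + 15 + 3 = 120
e = 120 / (120 + 16) = 120 / 136 = 0.8824

88.2%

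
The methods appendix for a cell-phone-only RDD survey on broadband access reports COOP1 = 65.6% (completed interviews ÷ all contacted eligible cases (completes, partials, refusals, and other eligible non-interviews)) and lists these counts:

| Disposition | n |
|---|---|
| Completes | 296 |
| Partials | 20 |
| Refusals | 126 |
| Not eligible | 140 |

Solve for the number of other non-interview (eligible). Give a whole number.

COOP1 = 296 / D = 0.656
D = 296 / 0.656 = 451.2
Other denominator terms total 442
other non-interview (eligible) = 451.2 − 442 ≈ 9

9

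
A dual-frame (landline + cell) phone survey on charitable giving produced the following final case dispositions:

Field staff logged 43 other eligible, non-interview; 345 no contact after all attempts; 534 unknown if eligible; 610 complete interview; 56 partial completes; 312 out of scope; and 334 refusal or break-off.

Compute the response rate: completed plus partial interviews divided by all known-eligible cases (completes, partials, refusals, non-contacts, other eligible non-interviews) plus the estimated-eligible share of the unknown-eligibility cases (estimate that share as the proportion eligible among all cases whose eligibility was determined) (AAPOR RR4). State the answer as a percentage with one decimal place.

Top = 610 + 56 = 666
Eligible (known) = 610 + 56 + 334 + 345 + 43 = 1388
e = 1388 / (1388 + 312) = 1388 / 1700 = 0.8165
Estimated eligible among unknowns = 0.8165 × 534 = 436.01
Denom = 1388 + 436.01 = 1824.01
RR4 = 666 / 1824.01 = 0.3651

36.5%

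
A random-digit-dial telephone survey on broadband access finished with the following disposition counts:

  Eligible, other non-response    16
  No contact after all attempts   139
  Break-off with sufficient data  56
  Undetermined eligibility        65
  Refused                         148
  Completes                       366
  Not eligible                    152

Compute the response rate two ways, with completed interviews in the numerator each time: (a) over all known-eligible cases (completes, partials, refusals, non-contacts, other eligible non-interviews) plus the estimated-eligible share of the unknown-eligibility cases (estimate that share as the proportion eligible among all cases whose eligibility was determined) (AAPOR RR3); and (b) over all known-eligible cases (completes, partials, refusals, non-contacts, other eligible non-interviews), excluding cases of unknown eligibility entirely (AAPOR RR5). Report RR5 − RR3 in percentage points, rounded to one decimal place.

3.5

Top: 366
Known eligible: 366 + 56 + 148 + 139 + 16 = 725
e = 725 / (725 + 152) = 725 / 877 = 0.8267
Estimated eligible among unknowns: 0.8267 × 65 = 53.74
Base: 725 + 53.74 = 778.74
RR3 = 366 / 778.74 = 0.4700
Base: 366 + 56 + 148 + 139 + 16 = 725
RR5 = 366 / 725 = 0.5048
Difference = 50.48 − 47.00 = 3.48 percentage points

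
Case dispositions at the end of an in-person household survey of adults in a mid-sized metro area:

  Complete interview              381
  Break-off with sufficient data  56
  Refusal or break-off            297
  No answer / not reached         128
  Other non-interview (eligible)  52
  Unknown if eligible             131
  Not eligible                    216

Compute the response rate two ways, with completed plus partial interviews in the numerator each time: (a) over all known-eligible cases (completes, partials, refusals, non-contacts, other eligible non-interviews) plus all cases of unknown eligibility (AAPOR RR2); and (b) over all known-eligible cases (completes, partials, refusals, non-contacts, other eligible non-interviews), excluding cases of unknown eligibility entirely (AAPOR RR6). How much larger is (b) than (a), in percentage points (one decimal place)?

6.0

Num = 381 + 56 = 437
Denominator = 381 + 56 + 297 + 128 + 52 + 131 = 1045
RR2 = 437 / 1045 = 0.4182
Denominator = 381 + 56 + 297 + 128 + 52 = 914
RR6 = 437 / 914 = 0.4781
Difference = 47.81 − 41.82 = 5.99 percentage points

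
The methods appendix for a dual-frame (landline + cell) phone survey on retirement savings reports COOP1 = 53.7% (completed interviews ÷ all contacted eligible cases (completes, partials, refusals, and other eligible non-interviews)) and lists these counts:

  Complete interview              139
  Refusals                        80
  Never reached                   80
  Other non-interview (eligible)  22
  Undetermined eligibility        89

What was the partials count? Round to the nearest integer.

COOP1 = 139 / D = 0.537
D = 139 / 0.537 = 258.8
Other denominator terms total 241
partials = 258.8 − 241 ≈ 18

18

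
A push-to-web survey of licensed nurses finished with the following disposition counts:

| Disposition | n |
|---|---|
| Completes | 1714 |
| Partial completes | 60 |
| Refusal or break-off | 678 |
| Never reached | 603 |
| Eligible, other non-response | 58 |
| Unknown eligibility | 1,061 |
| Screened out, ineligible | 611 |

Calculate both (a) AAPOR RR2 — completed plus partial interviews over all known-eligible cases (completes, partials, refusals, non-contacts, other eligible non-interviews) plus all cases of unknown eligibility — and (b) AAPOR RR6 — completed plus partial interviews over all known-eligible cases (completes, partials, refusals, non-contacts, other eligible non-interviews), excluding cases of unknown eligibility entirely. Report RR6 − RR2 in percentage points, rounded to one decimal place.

Numerator → 1714 + 60 = 1774
Denom → 1714 + 60 + 678 + 603 + 58 + 1061 = 4174
RR2 = 1774 / 4174 = 0.4250
Denom → 1714 + 60 + 678 + 603 + 58 = 3113
RR6 = 1774 / 3113 = 0.5699
Difference = 56.99 − 42.50 = 14.49 percentage points

14.5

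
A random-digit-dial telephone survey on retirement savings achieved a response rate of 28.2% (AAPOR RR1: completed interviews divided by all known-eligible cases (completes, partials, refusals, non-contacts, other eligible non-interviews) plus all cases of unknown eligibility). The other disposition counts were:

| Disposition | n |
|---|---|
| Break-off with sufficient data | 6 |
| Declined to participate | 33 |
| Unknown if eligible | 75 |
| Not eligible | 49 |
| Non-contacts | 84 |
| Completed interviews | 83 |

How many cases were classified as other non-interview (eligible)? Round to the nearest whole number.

RR1 = 83 / D = 0.282
D = 83 / 0.282 = 294.3
Rest of base = 281
other non-interview (eligible) = 294.3 − 281 ≈ 13

13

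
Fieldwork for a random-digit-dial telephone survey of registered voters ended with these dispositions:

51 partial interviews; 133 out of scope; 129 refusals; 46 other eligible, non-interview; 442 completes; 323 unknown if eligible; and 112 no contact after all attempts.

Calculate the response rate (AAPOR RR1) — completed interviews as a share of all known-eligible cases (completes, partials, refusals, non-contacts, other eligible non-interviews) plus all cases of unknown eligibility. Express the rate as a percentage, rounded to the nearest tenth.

40.1%

Numerator → 442
Denom → 442 + 51 + 129 + 112 + 46 + 323 = 1103
RR1 = 442 / 1103 = 0.4007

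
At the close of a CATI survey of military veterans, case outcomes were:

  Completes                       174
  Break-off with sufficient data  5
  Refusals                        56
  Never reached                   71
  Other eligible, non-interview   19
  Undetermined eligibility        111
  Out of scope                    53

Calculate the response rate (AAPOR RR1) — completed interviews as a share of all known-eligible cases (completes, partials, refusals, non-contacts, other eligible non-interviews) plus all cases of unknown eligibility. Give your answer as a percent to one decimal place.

Numerator = 174
Denom = 174 + 5 + 56 + 71 + 19 + 111 = 436
RR1 = 174 / 436 = 0.3991

39.9%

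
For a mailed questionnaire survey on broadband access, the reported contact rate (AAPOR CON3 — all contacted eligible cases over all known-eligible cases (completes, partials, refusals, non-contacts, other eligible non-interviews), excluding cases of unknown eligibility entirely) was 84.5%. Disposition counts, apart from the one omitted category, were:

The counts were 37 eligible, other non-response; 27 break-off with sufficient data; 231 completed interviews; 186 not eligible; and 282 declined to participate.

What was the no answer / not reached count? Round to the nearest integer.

106

Numerator: 231 + 27 + 282 + 37 = 577
CON3 = 577 / D = 0.845
D = 577 / 0.845 = 682.8
Remaining denominator categories sum to 577
no answer / not reached = 682.8 − 577 ≈ 106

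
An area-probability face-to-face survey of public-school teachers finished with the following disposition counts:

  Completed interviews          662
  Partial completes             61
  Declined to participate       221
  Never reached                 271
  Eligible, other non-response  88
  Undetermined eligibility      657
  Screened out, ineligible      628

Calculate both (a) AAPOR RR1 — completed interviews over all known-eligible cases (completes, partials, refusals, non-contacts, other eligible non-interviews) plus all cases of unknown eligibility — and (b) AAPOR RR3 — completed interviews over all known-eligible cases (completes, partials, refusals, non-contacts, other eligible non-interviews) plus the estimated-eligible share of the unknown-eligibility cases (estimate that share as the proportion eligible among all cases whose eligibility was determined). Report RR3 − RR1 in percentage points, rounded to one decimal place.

4.1

Num → 662
Denominator → 662 + 61 + 221 + 271 + 88 + 657 = 1960
RR1 = 662 / 1960 = 0.3378
Determined eligible → 662 + 61 + 221 + 271 + 88 = 1303
e = 1303 / (1303 + 628) = 1303 / 1931 = 0.6748
e × U → 0.6748 × 657 = 443.34
Denominator → 1303 + 443.34 = 1746.34
RR3 = 662 / 1746.34 = 0.3791
Difference = 37.91 − 33.78 = 4.13 percentage points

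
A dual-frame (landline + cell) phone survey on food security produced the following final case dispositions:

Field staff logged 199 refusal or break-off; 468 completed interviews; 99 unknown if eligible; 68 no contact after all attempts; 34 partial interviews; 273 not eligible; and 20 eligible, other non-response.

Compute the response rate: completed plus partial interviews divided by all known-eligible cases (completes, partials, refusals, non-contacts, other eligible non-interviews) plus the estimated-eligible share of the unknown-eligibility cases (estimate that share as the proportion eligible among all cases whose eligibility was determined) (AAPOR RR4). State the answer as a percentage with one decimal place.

58.2%

Num = 468 + 34 = 502
Determined eligible = 468 + 34 + 199 + 68 + 20 = 789
e = 789 / (789 + 273) = 789 / 1062 = 0.7429
Eligible share of unknowns = 0.7429 × 99 = 73.55
Denom = 789 + 73.55 = 862.55
RR4 = 502 / 862.55 = 0.5820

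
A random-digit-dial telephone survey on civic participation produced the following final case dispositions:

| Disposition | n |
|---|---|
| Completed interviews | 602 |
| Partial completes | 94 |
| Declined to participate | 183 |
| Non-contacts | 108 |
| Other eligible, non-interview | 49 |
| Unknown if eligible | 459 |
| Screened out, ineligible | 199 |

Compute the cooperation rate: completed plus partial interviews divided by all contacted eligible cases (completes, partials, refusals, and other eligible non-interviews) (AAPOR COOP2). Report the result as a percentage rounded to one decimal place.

Num: 602 + 94 = 696
Base: 602 + 94 + 183 + 49 = 928
COOP2 = 696 / 928 = 0.7500

75.0%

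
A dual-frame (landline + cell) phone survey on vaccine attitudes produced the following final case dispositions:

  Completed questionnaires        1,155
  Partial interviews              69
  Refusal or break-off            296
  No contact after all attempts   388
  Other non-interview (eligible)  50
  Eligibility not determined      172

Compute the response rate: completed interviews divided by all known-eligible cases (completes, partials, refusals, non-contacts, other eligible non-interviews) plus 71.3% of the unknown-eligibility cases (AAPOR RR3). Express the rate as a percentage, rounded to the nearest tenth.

55.5%

Numerator: 1155
Eligible (known): 1155 + 69 + 296 + 388 + 50 = 1958
Estimated eligible among unknowns: 0.7130 × 172 = 122.64
Denom: 1958 + 122.64 = 2080.64
RR3 = 1155 / 2080.64 = 0.5551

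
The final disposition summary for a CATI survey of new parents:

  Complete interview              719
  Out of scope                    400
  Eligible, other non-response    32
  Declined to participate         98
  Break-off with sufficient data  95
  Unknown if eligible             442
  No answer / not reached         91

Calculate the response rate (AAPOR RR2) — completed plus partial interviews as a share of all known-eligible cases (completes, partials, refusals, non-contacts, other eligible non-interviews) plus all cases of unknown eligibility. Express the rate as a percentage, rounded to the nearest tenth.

Num = 719 + 95 = 814
Denom = 719 + 95 + 98 + 91 + 32 + 442 = 1477
RR2 = 814 / 1477 = 0.5511

55.1%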